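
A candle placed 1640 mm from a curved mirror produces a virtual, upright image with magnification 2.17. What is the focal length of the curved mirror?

m = −d_i/d_o ⇒ d_i = −m·d_o = −(+2.17)·(1640) = -3559 mm.
1/f = 1/d_o + 1/d_i = 1/(1640) + 1/(-3559) = 0.0003288, so f = 3040 mm.
Since f is positive, the curved mirror is concave.

f = 3040 mm (concave)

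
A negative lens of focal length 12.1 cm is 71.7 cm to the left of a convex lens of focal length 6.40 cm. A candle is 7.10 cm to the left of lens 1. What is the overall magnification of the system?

f₁ = −12.1 cm (diverging).
Lens 1: 1/d_i1 = 1/(-12.1) − 1/(7.10) = -0.2235, so d_i1 = -4.474 cm; m₁ = −d_i1/d_o1 = +0.6301.
d_o2 = 71.7 − (-4.474) = 76.17 cm.
Lens 2: 1/d_i2 = 1/(6.40) − 1/(76.17) = 0.1431, so d_i2 = 6.987 cm; m₂ = −d_i2/d_o2 = -0.09173.
m = m₁·m₂ = (+0.6301)(-0.09173) = -0.0578.

m = -0.0578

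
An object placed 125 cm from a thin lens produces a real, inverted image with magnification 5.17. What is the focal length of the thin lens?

f = 105 cm (converging)

m = −d_i/d_o ⇒ d_i = −m·d_o = −(-5.17)·(125) = 646.2 cm.
1/f = 1/d_o + 1/d_i = 1/(125) + 1/(646.2) = 0.009548, so f = 105 cm.
Since f is positive, the thin lens is converging.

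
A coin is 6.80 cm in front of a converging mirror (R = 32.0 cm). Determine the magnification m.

f = R/2 = 32.0/2 = 16.00 cm.
1/d_i = 1/f − 1/d_o = 1/(16.00) − 1/(6.80) = -0.08456, so d_i = -11.83 cm.
m = −d_i/d_o = −(-11.83)/(6.80) = +1.74.
The image is virtual, upright and enlarged, behind the mirror.

m = +1.74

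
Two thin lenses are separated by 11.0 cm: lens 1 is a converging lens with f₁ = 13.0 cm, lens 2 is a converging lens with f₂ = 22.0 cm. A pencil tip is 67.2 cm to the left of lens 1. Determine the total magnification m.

m = -0.195

Lens 1: 1/d_i1 = 1/(13.0) − 1/(67.2) = 0.06204, so d_i1 = 16.12 cm; m₁ = −d_i1/d_o1 = -0.2399.
d_o2 = 11.0 − (16.12) = -5.120 cm (virtual object).
Lens 2: 1/d_i2 = 1/(22.0) − 1/(-5.120) = 0.2408, so d_i2 = 4.153 cm; m₂ = −d_i2/d_o2 = +0.8112.
m = m₁·m₂ = (-0.2399)(+0.8112) = -0.195.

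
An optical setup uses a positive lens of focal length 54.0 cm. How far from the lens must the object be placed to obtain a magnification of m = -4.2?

m = −d_i/d_o ⇒ d_i = −m·d_o.
1/f = 1/d_o + 1/d_i = 1/d_o − 1/(m·d_o) = (1 − 1/m)/d_o, so d_o = f(1 − 1/m) = (54.00)(1 − 1/(-4.2)) = 66.9 cm.

66.9 cm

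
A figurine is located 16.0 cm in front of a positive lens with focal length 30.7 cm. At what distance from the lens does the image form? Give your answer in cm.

33.4 cm

Lens equation: 1/v = 1/f − 1/u = 1/(30.70) − 1/(16.0) = 0.03257 − 0.06250 = -0.02993, so v = -33.4 cm.
The image is virtual, upright and enlarged, on the same side as the object.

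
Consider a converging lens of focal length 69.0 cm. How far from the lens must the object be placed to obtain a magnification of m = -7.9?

77.7 cm

m = −d_i/d_o ⇒ d_i = −m·d_o.
1/f = 1/d_o + 1/d_i = 1/d_o − 1/(m·d_o) = (1 − 1/m)/d_o, so d_o = f(1 − 1/m) = (69.00)(1 − 1/(-7.9)) = 77.7 cm.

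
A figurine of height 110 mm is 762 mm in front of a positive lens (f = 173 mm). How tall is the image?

32.3 mm

1/d_i = 1/f − 1/d_o = 1/(173.0) − 1/(762) = 0.004468, so d_i = 223.8 mm.
m = −d_i/d_o = -0.2937.
|h_i| = |m|·h_o = 0.2937 × 110 = 32.3 mm. The image is real, inverted and reduced, on the far side of the lens.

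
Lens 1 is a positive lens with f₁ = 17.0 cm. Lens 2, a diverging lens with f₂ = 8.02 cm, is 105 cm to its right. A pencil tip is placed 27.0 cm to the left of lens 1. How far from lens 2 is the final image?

7.06 cm

Lens 1: 1/d_i1 = 1/f₁ − 1/d_o1 = 1/(17.0) − 1/(27.0) = 0.02179, so d_i1 = 45.90 cm.
The intermediate image is 45.90 cm to the right of lens 1, which is 105 − (45.90) = 59.10 cm to the left of lens 2, so d_o2 = +59.10 cm.
Lens 2 is diverging, so f₂ = −8.02 cm.
Lens 2: 1/d_i2 = 1/f₂ − 1/d_o2 = 1/(-8.02) − 1/(59.10) = -0.1416, so d_i2 = -7.06 cm.
The final image is virtual, 7.06 cm to the left of lens 2 (overall magnification ≈ -0.20).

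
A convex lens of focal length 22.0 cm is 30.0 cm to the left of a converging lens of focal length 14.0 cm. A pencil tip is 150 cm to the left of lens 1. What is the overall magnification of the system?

m = -0.246

Lens 1: 1/d_i1 = 1/(22.0) − 1/(150) = 0.03879, so d_i1 = 25.78 cm; m₁ = −d_i1/d_o1 = -0.1719.
d_o2 = 30.0 − (25.78) = 4.220 cm.
Lens 2: 1/d_i2 = 1/(14.0) − 1/(4.220) = -0.1655, so d_i2 = -6.041 cm; m₂ = −d_i2/d_o2 = +1.431.
m = m₁·m₂ = (-0.1719)(+1.431) = -0.246.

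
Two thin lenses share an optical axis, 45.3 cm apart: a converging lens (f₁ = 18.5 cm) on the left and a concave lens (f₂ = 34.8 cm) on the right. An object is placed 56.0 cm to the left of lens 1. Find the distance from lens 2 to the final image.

11.7 cm

Lens 1: 1/d_i1 = 1/f₁ − 1/d_o1 = 1/(18.5) − 1/(56.0) = 0.03620, so d_i1 = 27.63 cm.
The intermediate image is 27.63 cm to the right of lens 1, which is 45.3 − (27.63) = 17.67 cm to the left of lens 2, so d_o2 = +17.67 cm.
Lens 2 is diverging, so f₂ = −34.8 cm.
Lens 2: 1/d_i2 = 1/f₂ − 1/d_o2 = 1/(-34.8) − 1/(17.67) = -0.08533, so d_i2 = -11.7 cm.
The final image is virtual, 11.7 cm to the left of lens 2 (overall magnification ≈ -0.33).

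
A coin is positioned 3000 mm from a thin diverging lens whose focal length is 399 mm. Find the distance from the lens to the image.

352 mm

For a diverging lens, f = -399 mm.
Thin-lens equation: 1/q = 1/f − 1/p = 1/(-399.0) − 1/(3000) = -0.002506 − 0.0003333 = -0.002840, so q = -352 mm.
The image is virtual, upright and reduced, on the same side as the object.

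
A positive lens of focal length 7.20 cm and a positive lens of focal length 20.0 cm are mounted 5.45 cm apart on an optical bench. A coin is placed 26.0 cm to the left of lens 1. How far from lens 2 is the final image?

Lens 1: 1/d_i1 = 1/f₁ − 1/d_o1 = 1/(7.20) − 1/(26.0) = 0.1004, so d_i1 = 9.957 cm.
The intermediate image is 9.957 cm to the right of lens 1, which lies 4.507 cm to the right of lens 2 — a virtual object — so d_o2 = −4.507 cm.
Lens 2: 1/d_i2 = 1/f₂ − 1/d_o2 = 1/(20.0) − 1/(-4.507) = 0.2719, so d_i2 = 3.68 cm.
The final image is real, 3.68 cm to the right of lens 2 (overall magnification ≈ -0.31).

3.68 cm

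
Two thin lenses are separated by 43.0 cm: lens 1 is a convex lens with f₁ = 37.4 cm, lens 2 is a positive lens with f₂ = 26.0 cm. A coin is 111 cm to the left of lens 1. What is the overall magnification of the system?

Lens 1: 1/d_i1 = 1/(37.4) − 1/(111) = 0.01773, so d_i1 = 56.40 cm; m₁ = −d_i1/d_o1 = -0.5081.
d_o2 = 43.0 − (56.40) = -13.40 cm (virtual object).
Lens 2: 1/d_i2 = 1/(26.0) − 1/(-13.40) = 0.1131, so d_i2 = 8.843 cm; m₂ = −d_i2/d_o2 = +0.6599.
m = m₁·m₂ = (-0.5081)(+0.6599) = -0.335.

m = -0.335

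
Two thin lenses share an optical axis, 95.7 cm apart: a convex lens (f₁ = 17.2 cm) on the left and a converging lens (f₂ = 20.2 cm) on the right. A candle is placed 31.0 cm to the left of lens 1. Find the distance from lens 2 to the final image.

31.3 cm

Lens 1: 1/d_i1 = 1/f₁ − 1/d_o1 = 1/(17.2) − 1/(31.0) = 0.02588, so d_i1 = 38.64 cm.
The intermediate image is 38.64 cm to the right of lens 1, which is 95.7 − (38.64) = 57.06 cm to the left of lens 2, so d_o2 = +57.06 cm.
Lens 2: 1/d_i2 = 1/f₂ − 1/d_o2 = 1/(20.2) − 1/(57.06) = 0.03198, so d_i2 = 31.3 cm.
The final image is real, 31.3 cm to the right of lens 2 (overall magnification ≈ 0.68).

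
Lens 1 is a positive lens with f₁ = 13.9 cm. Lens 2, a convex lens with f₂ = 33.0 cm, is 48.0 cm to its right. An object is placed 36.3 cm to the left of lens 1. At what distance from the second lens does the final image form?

Lens 1: 1/d_i1 = 1/f₁ − 1/d_o1 = 1/(13.9) − 1/(36.3) = 0.04439, so d_i1 = 22.53 cm.
The intermediate image is 22.53 cm to the right of lens 1, which is 48.0 − (22.53) = 25.47 cm to the left of lens 2, so d_o2 = +25.47 cm.
Lens 2: 1/d_i2 = 1/f₂ − 1/d_o2 = 1/(33.0) − 1/(25.47) = -0.008959, so d_i2 = -112 cm.
The final image is virtual, 112 cm to the left of lens 2 (overall magnification ≈ -2.7).

112 cm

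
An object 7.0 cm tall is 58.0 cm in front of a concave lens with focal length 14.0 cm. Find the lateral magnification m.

For a concave lens, f = -14.0 cm.
1/d_i = 1/f − 1/d_o = 1/(-14.00) − 1/(58.0) = -0.08867, so d_i = -11.28 cm.
m = −d_i/d_o = −(-11.28)/(58.0) = +0.194.
The image is virtual, upright and reduced, on the same side as the object.

m = +0.194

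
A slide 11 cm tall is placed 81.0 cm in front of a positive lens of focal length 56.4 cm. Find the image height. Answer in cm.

1/d_i = 1/f − 1/d_o = 1/(56.40) − 1/(81.0) = 0.005385, so d_i = 185.7 cm.
m = −d_i/d_o = -2.293.
|h_i| = |m|·h_o = 2.293 × 11 = 25.2 cm. The image is real, inverted and enlarged, on the far side of the lens.

25.2 cm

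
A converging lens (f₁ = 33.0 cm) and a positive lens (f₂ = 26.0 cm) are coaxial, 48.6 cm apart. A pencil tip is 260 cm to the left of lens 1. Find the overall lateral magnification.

Lens 1: 1/d_i1 = 1/(33.0) − 1/(260) = 0.02646, so d_i1 = 37.80 cm; m₁ = −d_i1/d_o1 = -0.1454.
d_o2 = 48.6 − (37.80) = 10.80 cm.
Lens 2: 1/d_i2 = 1/(26.0) − 1/(10.80) = -0.05413, so d_i2 = -18.47 cm; m₂ = −d_i2/d_o2 = +1.711.
m = m₁·m₂ = (-0.1454)(+1.711) = -0.249.

m = -0.249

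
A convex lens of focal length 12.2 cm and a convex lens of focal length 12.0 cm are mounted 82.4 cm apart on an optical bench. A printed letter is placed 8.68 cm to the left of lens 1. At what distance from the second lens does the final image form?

13.4 cm

Lens 1: 1/d_i1 = 1/f₁ − 1/d_o1 = 1/(12.2) − 1/(8.68) = -0.03324, so d_i1 = -30.08 cm.
The intermediate image is 30.08 cm to the left of lens 1 (virtual), which is 82.4 − (-30.08) = 112.5 cm to the left of lens 2, so d_o2 = +112.5 cm.
Lens 2: 1/d_i2 = 1/f₂ − 1/d_o2 = 1/(12.0) − 1/(112.5) = 0.07444, so d_i2 = 13.4 cm.
The final image is real, 13.4 cm to the right of lens 2 (overall magnification ≈ -0.41).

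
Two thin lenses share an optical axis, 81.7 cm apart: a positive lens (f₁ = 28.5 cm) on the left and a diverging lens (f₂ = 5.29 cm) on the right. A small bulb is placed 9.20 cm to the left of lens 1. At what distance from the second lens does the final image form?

5.01 cm

Lens 1: 1/d_i1 = 1/f₁ − 1/d_o1 = 1/(28.5) − 1/(9.20) = -0.07361, so d_i1 = -13.59 cm.
The intermediate image is 13.59 cm to the left of lens 1 (virtual), which is 81.7 − (-13.59) = 95.29 cm to the left of lens 2, so d_o2 = +95.29 cm.
Lens 2 is diverging, so f₂ = −5.29 cm.
Lens 2: 1/d_i2 = 1/f₂ − 1/d_o2 = 1/(-5.29) − 1/(95.29) = -0.1995, so d_i2 = -5.01 cm.
The final image is virtual, 5.01 cm to the left of lens 2 (overall magnification ≈ 0.078).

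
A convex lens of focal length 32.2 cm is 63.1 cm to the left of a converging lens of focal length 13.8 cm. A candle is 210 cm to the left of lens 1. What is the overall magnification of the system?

m = +0.222

Lens 1: 1/d_i1 = 1/(32.2) − 1/(210) = 0.02629, so d_i1 = 38.03 cm; m₁ = −d_i1/d_o1 = -0.1811.
d_o2 = 63.1 − (38.03) = 25.07 cm.
Lens 2: 1/d_i2 = 1/(13.8) − 1/(25.07) = 0.03258, so d_i2 = 30.70 cm; m₂ = −d_i2/d_o2 = -1.224.
m = m₁·m₂ = (-0.1811)(-1.224) = +0.222.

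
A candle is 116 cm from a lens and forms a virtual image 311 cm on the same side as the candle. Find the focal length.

f = 185 cm (converging)

Virtual image ⇒ d_i = −311 cm.
1/f = 1/d_o + 1/d_i = 1/(116) + 1/(-311) = 0.005405, so f = 185 cm.
Since f is positive, the lens is converging.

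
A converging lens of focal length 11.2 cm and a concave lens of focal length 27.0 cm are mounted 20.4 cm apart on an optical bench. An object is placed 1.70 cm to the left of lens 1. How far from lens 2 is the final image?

12.2 cm

Lens 1: 1/d_i1 = 1/f₁ − 1/d_o1 = 1/(11.2) − 1/(1.70) = -0.4989, so d_i1 = -2.004 cm.
The intermediate image is 2.004 cm to the left of lens 1 (virtual), which is 20.4 − (-2.004) = 22.40 cm to the left of lens 2, so d_o2 = +22.40 cm.
Lens 2 is diverging, so f₂ = −27.0 cm.
Lens 2: 1/d_i2 = 1/f₂ − 1/d_o2 = 1/(-27.0) − 1/(22.40) = -0.08168, so d_i2 = -12.2 cm.
The final image is virtual, 12.2 cm to the left of lens 2 (overall magnification ≈ 0.64).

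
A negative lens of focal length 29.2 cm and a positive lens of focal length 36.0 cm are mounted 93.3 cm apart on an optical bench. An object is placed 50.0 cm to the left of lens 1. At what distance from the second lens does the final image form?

Lens 1 is diverging, so f₁ = −29.2 cm.
Lens 1: 1/d_i1 = 1/f₁ − 1/d_o1 = 1/(-29.2) − 1/(50.0) = -0.05425, so d_i1 = -18.43 cm.
The intermediate image is 18.43 cm to the left of lens 1 (virtual), which is 93.3 − (-18.43) = 111.7 cm to the left of lens 2, so d_o2 = +111.7 cm.
Lens 2: 1/d_i2 = 1/f₂ − 1/d_o2 = 1/(36.0) − 1/(111.7) = 0.01883, so d_i2 = 53.1 cm.
The final image is real, 53.1 cm to the right of lens 2 (overall magnification ≈ -0.18).

53.1 cm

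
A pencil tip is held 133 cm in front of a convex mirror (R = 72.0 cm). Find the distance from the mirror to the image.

f = R/2 = 72.0/2 = 36.00 cm; for a convex mirror, f = -36.00 cm.
Mirror equation: 1/q = 1/f − 1/p = 1/(-36.00) − 1/(133) = -0.02778 − 0.007519 = -0.03530, so q = -28.3 cm.
The image is virtual, upright and reduced, behind the mirror.

28.3 cm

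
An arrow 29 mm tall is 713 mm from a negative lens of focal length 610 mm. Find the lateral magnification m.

For a negative lens, f = -610 mm.
1/d_i = 1/f − 1/d_o = 1/(-610.0) − 1/(713) = -0.003042, so d_i = -328.7 mm.
m = −d_i/d_o = −(-328.7)/(713) = +0.461.
The image is virtual, upright and reduced, on the same side as the object.

m = +0.461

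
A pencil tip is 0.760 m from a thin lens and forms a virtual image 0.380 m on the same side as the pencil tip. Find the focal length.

Virtual image ⇒ d_i = −0.380 m.
1/f = 1/d_o + 1/d_i = 1/(0.760) + 1/(-0.380) = -1.316, so f = -0.760 m.
Since f is negative, the thin lens is diverging.

f = -0.760 m (diverging)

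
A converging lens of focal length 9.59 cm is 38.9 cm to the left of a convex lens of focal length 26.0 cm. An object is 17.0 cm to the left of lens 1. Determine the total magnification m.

Lens 1: 1/d_i1 = 1/(9.59) − 1/(17.0) = 0.04545, so d_i1 = 22.00 cm; m₁ = −d_i1/d_o1 = -1.294.
d_o2 = 38.9 − (22.00) = 16.90 cm.
Lens 2: 1/d_i2 = 1/(26.0) − 1/(16.90) = -0.02071, so d_i2 = -48.29 cm; m₂ = −d_i2/d_o2 = +2.857.
m = m₁·m₂ = (-1.294)(+2.857) = -3.70.

m = -3.70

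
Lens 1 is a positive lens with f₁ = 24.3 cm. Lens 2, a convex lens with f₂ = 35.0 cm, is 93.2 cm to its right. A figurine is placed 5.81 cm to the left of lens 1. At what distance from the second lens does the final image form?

Lens 1: 1/d_i1 = 1/f₁ − 1/d_o1 = 1/(24.3) − 1/(5.81) = -0.1310, so d_i1 = -7.636 cm.
The intermediate image is 7.636 cm to the left of lens 1 (virtual), which is 93.2 − (-7.636) = 100.8 cm to the left of lens 2, so d_o2 = +100.8 cm.
Lens 2: 1/d_i2 = 1/f₂ − 1/d_o2 = 1/(35.0) − 1/(100.8) = 0.01865, so d_i2 = 53.6 cm.
The final image is real, 53.6 cm to the right of lens 2 (overall magnification ≈ -0.70).

53.6 cm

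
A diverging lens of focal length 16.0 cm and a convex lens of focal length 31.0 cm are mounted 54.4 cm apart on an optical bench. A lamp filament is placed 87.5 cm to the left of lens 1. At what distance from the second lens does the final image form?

Lens 1 is diverging, so f₁ = −16.0 cm.
Lens 1: 1/d_i1 = 1/f₁ − 1/d_o1 = 1/(-16.0) − 1/(87.5) = -0.07393, so d_i1 = -13.53 cm.
The intermediate image is 13.53 cm to the left of lens 1 (virtual), which is 54.4 − (-13.53) = 67.93 cm to the left of lens 2, so d_o2 = +67.93 cm.
Lens 2: 1/d_i2 = 1/f₂ − 1/d_o2 = 1/(31.0) − 1/(67.93) = 0.01754, so d_i2 = 57.0 cm.
The final image is real, 57.0 cm to the right of lens 2 (overall magnification ≈ -0.13).

57.0 cm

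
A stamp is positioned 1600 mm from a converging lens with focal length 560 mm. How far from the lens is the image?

Lens equation: 1/q = 1/f − 1/p = 1/(560.0) − 1/(1600) = 0.001786 − 0.0006250 = 0.001161, so q = 862 mm.
The image is real, inverted and reduced, on the far side of the lens.

862 mm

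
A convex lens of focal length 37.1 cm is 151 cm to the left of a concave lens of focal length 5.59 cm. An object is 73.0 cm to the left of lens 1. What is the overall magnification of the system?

Lens 1: 1/d_i1 = 1/(37.1) − 1/(73.0) = 0.01326, so d_i1 = 75.44 cm; m₁ = −d_i1/d_o1 = -1.033.
d_o2 = 151 − (75.44) = 75.56 cm.
f₂ = −5.59 cm (diverging).
Lens 2: 1/d_i2 = 1/(-5.59) − 1/(75.56) = -0.1921, so d_i2 = -5.205 cm; m₂ = −d_i2/d_o2 = +0.06888.
m = m₁·m₂ = (-1.033)(+0.06888) = -0.0712.

m = -0.0712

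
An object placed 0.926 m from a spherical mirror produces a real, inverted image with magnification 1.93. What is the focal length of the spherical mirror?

m = −d_i/d_o ⇒ d_i = −m·d_o = −(-1.93)·(0.926) = 1.787 m.
1/f = 1/d_o + 1/d_i = 1/(0.926) + 1/(1.787) = 1.640, so f = 0.610 m.
Since f is positive, the spherical mirror is concave.

f = 0.610 m (concave)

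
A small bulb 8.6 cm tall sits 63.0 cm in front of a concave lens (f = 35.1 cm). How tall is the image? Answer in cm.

3.08 cm

For a concave lens, f = -35.1 cm.
1/d_i = 1/f − 1/d_o = 1/(-35.10) − 1/(63.0) = -0.04436, so d_i = -22.54 cm.
m = −d_i/d_o = +0.3578.
|h_i| = |m|·h_o = 0.3578 × 8.6 = 3.08 cm. The image is virtual, upright and reduced, on the same side as the object.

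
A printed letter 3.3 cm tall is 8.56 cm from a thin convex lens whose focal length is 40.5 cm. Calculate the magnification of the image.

1/d_i = 1/f − 1/d_o = 1/(40.50) − 1/(8.56) = -0.09213, so d_i = -10.85 cm.
m = −d_i/d_o = −(-10.85)/(8.56) = +1.27.
The image is virtual, upright and enlarged, on the same side as the object.

m = +1.27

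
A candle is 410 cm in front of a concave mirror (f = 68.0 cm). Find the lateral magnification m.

1/d_i = 1/f − 1/d_o = 1/(68.00) − 1/(410) = 0.01227, so d_i = 81.52 cm.
m = −d_i/d_o = −(81.52)/(410) = -0.199.
The image is real, inverted and reduced, in front of the mirror.

m = -0.199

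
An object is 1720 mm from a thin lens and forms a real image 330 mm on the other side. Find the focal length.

Real image ⇒ d_i = +330 mm.
1/f = 1/d_o + 1/d_i = 1/(1720) + 1/(330) = 0.003612, so f = 277 mm.
Since f is positive, the thin lens is converging.

f = 277 mm (converging)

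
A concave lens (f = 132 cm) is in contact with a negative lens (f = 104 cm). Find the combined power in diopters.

P₁ = 1/f₁ = 1/(-1.32 m) = -0.7576 D; P₂ = 1/f₂ = 1/(-1.04 m) = -0.9615 D.
For thin lenses in contact, P = P₁ + P₂ = (-0.7576) + (-0.9615) = -1.72 D.

P = -1.72 D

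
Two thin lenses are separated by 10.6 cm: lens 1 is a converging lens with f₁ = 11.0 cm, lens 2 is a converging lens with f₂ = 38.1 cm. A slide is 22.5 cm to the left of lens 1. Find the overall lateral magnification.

Lens 1: 1/d_i1 = 1/(11.0) − 1/(22.5) = 0.04646, so d_i1 = 21.52 cm; m₁ = −d_i1/d_o1 = -0.9564.
d_o2 = 10.6 − (21.52) = -10.92 cm (virtual object).
Lens 2: 1/d_i2 = 1/(38.1) − 1/(-10.92) = 0.1178, so d_i2 = 8.487 cm; m₂ = −d_i2/d_o2 = +0.7772.
m = m₁·m₂ = (-0.9564)(+0.7772) = -0.743.

m = -0.743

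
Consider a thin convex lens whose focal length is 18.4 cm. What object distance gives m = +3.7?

m = −d_i/d_o ⇒ d_i = −m·d_o.
1/f = 1/d_o + 1/d_i = 1/d_o − 1/(m·d_o) = (1 − 1/m)/d_o, so d_o = f(1 − 1/m) = (18.40)(1 − 1/(+3.7)) = 13.4 cm.

13.4 cm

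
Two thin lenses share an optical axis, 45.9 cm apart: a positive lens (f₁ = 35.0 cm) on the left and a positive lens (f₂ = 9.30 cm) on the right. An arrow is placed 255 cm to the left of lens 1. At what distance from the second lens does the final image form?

Lens 1: 1/d_i1 = 1/f₁ − 1/d_o1 = 1/(35.0) − 1/(255) = 0.02465, so d_i1 = 40.57 cm.
The intermediate image is 40.57 cm to the right of lens 1, which is 45.9 − (40.57) = 5.330 cm to the left of lens 2, so d_o2 = +5.330 cm.
Lens 2: 1/d_i2 = 1/f₂ − 1/d_o2 = 1/(9.30) − 1/(5.330) = -0.08009, so d_i2 = -12.5 cm.
The final image is virtual, 12.5 cm to the left of lens 2 (overall magnification ≈ -0.37).

12.5 cm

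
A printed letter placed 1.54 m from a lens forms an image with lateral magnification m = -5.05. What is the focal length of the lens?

m = −d_i/d_o ⇒ d_i = −m·d_o = −(-5.05)·(1.54) = 7.777 m.
1/f = 1/d_o + 1/d_i = 1/(1.54) + 1/(7.777) = 0.7779, so f = 1.29 m.
Since f is positive, the lens is converging.

f = 1.29 m (converging)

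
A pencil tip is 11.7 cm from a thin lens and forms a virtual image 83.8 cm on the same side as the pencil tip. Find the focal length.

Virtual image ⇒ d_i = −83.8 cm.
1/f = 1/d_o + 1/d_i = 1/(11.7) + 1/(-83.8) = 0.07354, so f = 13.6 cm.
Since f is positive, the thin lens is converging.

f = 13.6 cm (converging)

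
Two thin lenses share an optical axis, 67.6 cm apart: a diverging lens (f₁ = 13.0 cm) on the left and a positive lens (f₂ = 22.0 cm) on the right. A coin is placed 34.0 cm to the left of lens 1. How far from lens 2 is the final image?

Lens 1 is diverging, so f₁ = −13.0 cm.
Lens 1: 1/d_i1 = 1/f₁ − 1/d_o1 = 1/(-13.0) − 1/(34.0) = -0.1063, so d_i1 = -9.404 cm.
The intermediate image is 9.404 cm to the left of lens 1 (virtual), which is 67.6 − (-9.404) = 77.00 cm to the left of lens 2, so d_o2 = +77.00 cm.
Lens 2: 1/d_i2 = 1/f₂ − 1/d_o2 = 1/(22.0) − 1/(77.00) = 0.03247, so d_i2 = 30.8 cm.
The final image is real, 30.8 cm to the right of lens 2 (overall magnification ≈ -0.11).

30.8 cm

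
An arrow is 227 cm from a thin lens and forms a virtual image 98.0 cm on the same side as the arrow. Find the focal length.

Virtual image ⇒ d_i = −98.0 cm.
1/f = 1/d_o + 1/d_i = 1/(227) + 1/(-98.0) = -0.005799, so f = -172 cm.
Since f is negative, the thin lens is diverging.

f = -172 cm (diverging)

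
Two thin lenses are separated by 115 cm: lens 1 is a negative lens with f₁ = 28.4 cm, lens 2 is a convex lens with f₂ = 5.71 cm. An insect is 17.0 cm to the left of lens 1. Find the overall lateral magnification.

m = -0.0298

f₁ = −28.4 cm (diverging).
Lens 1: 1/d_i1 = 1/(-28.4) − 1/(17.0) = -0.09403, so d_i1 = -10.63 cm; m₁ = −d_i1/d_o1 = +0.6253.
d_o2 = 115 − (-10.63) = 125.6 cm.
Lens 2: 1/d_i2 = 1/(5.71) − 1/(125.6) = 0.1672, so d_i2 = 5.982 cm; m₂ = −d_i2/d_o2 = -0.04763.
m = m₁·m₂ = (+0.6253)(-0.04763) = -0.0298.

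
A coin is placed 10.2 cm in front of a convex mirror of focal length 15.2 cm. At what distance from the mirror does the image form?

For a convex mirror, f = -15.2 cm.
Mirror equation: 1/q = 1/f − 1/p = 1/(-15.20) − 1/(10.2) = -0.06579 − 0.09804 = -0.1638, so q = -6.10 cm.
The image is virtual, upright and reduced, behind the mirror.

6.10 cm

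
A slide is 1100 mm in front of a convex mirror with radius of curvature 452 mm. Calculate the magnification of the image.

f = R/2 = 452/2 = 226.0 mm; for a convex mirror, f = -226.0 mm.
1/d_i = 1/f − 1/d_o = 1/(-226.0) − 1/(1100) = -0.005334, so d_i = -187.5 mm.
m = −d_i/d_o = −(-187.5)/(1100) = +0.170.
The image is virtual, upright and reduced, behind the mirror.

m = +0.170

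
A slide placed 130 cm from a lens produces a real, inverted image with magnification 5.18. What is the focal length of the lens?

m = −d_i/d_o ⇒ d_i = −m·d_o = −(-5.18)·(130) = 673.4 cm.
1/f = 1/d_o + 1/d_i = 1/(130) + 1/(673.4) = 0.009177, so f = 109 cm.
Since f is positive, the lens is converging.

f = 109 cm (converging)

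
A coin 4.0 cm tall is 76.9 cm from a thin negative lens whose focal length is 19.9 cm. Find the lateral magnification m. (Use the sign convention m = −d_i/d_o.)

m = +0.206

For a negative lens, f = -19.9 cm.
1/d_i = 1/f − 1/d_o = 1/(-19.90) − 1/(76.9) = -0.06326, so d_i = -15.81 cm.
m = −d_i/d_o = −(-15.81)/(76.9) = +0.206.
The image is virtual, upright and reduced, on the same side as the object.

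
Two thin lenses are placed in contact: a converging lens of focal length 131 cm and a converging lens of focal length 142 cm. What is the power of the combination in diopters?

P₁ = 1/f₁ = 1/(1.31 m) = +0.7634 D; P₂ = 1/f₂ = 1/(1.42 m) = +0.7042 D.
For thin lenses in contact, P = P₁ + P₂ = (+0.7634) + (+0.7042) = +1.47 D.

P = +1.47 D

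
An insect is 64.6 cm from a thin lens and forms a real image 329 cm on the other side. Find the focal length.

f = 54.0 cm (converging)

Real image ⇒ d_i = +329 cm.
1/f = 1/d_o + 1/d_i = 1/(64.6) + 1/(329) = 0.01852, so f = 54.0 cm.
Since f is positive, the thin lens is converging.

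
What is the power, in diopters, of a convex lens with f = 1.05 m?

P = +0.952 D

P = 1/f = 1/(1.05 m) = +0.952 D.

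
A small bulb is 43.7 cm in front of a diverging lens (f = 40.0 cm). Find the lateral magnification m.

m = +0.478

For a diverging lens, f = -40.0 cm.
1/d_i = 1/f − 1/d_o = 1/(-40.00) − 1/(43.7) = -0.04788, so d_i = -20.88 cm.
m = −d_i/d_o = −(-20.88)/(43.7) = +0.478.
The image is virtual, upright and reduced, on the same side as the object.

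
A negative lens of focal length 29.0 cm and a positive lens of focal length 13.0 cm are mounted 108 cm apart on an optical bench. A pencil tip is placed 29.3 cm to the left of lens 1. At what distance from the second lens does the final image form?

Lens 1 is diverging, so f₁ = −29.0 cm.
Lens 1: 1/d_i1 = 1/f₁ − 1/d_o1 = 1/(-29.0) − 1/(29.3) = -0.06861, so d_i1 = -14.57 cm.
The intermediate image is 14.57 cm to the left of lens 1 (virtual), which is 108 − (-14.57) = 122.6 cm to the left of lens 2, so d_o2 = +122.6 cm.
Lens 2: 1/d_i2 = 1/f₂ − 1/d_o2 = 1/(13.0) − 1/(122.6) = 0.06877, so d_i2 = 14.5 cm.
The final image is real, 14.5 cm to the right of lens 2 (overall magnification ≈ -0.059).

14.5 cm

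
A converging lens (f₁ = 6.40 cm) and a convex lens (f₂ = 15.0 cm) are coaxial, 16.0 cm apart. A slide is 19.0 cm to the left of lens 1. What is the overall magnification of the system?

m = -0.881

Lens 1: 1/d_i1 = 1/(6.40) − 1/(19.0) = 0.1036, so d_i1 = 9.651 cm; m₁ = −d_i1/d_o1 = -0.5079.
d_o2 = 16.0 − (9.651) = 6.349 cm.
Lens 2: 1/d_i2 = 1/(15.0) − 1/(6.349) = -0.09084, so d_i2 = -11.01 cm; m₂ = −d_i2/d_o2 = +1.734.
m = m₁·m₂ = (-0.5079)(+1.734) = -0.881.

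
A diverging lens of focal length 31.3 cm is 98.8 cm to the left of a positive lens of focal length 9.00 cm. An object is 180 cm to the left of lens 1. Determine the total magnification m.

f₁ = −31.3 cm (diverging).
Lens 1: 1/d_i1 = 1/(-31.3) − 1/(180) = -0.03750, so d_i1 = -26.66 cm; m₁ = −d_i1/d_o1 = +0.1481.
d_o2 = 98.8 − (-26.66) = 125.5 cm.
Lens 2: 1/d_i2 = 1/(9.00) − 1/(125.5) = 0.1031, so d_i2 = 9.695 cm; m₂ = −d_i2/d_o2 = -0.07725.
m = m₁·m₂ = (+0.1481)(-0.07725) = -0.0114.

m = -0.0114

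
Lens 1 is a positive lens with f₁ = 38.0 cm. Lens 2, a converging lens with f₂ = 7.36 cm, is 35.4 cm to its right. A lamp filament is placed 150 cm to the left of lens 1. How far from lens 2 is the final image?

4.99 cm

Lens 1: 1/d_i1 = 1/f₁ − 1/d_o1 = 1/(38.0) − 1/(150) = 0.01965, so d_i1 = 50.89 cm.
The intermediate image is 50.89 cm to the right of lens 1, which lies 15.49 cm to the right of lens 2 — a virtual object — so d_o2 = −15.49 cm.
Lens 2: 1/d_i2 = 1/f₂ − 1/d_o2 = 1/(7.36) − 1/(-15.49) = 0.2004, so d_i2 = 4.99 cm.
The final image is real, 4.99 cm to the right of lens 2 (overall magnification ≈ -0.11).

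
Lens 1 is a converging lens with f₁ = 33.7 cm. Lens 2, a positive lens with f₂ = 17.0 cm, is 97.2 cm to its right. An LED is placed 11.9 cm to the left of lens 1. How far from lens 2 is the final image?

Lens 1: 1/d_i1 = 1/f₁ − 1/d_o1 = 1/(33.7) − 1/(11.9) = -0.05436, so d_i1 = -18.40 cm.
The intermediate image is 18.40 cm to the left of lens 1 (virtual), which is 97.2 − (-18.40) = 115.6 cm to the left of lens 2, so d_o2 = +115.6 cm.
Lens 2: 1/d_i2 = 1/f₂ − 1/d_o2 = 1/(17.0) − 1/(115.6) = 0.05017, so d_i2 = 19.9 cm.
The final image is real, 19.9 cm to the right of lens 2 (overall magnification ≈ -0.27).

19.9 cm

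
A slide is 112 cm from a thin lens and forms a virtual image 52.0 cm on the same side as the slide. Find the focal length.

f = -97.1 cm (diverging)

Virtual image ⇒ d_i = −52.0 cm.
1/f = 1/d_o + 1/d_i = 1/(112) + 1/(-52.0) = -0.01030, so f = -97.1 cm.
Since f is negative, the thin lens is diverging.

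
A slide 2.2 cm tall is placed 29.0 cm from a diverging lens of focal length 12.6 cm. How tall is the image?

0.666 cm

For a diverging lens, f = -12.6 cm.
1/d_i = 1/f − 1/d_o = 1/(-12.60) − 1/(29.0) = -0.1138, so d_i = -8.784 cm.
m = −d_i/d_o = +0.3029.
|h_i| = |m|·h_o = 0.3029 × 2.2 = 0.666 cm. The image is virtual, upright and reduced, on the same side as the object.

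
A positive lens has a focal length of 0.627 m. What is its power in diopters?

P = +1.59 D

P = 1/f = 1/(0.627 m) = +1.59 D.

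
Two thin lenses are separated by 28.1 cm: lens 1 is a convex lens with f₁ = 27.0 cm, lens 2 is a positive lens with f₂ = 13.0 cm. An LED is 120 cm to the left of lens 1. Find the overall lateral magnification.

m = -0.191

Lens 1: 1/d_i1 = 1/(27.0) − 1/(120) = 0.02870, so d_i1 = 34.84 cm; m₁ = −d_i1/d_o1 = -0.2903.
d_o2 = 28.1 − (34.84) = -6.740 cm (virtual object).
Lens 2: 1/d_i2 = 1/(13.0) − 1/(-6.740) = 0.2253, so d_i2 = 4.439 cm; m₂ = −d_i2/d_o2 = +0.6586.
m = m₁·m₂ = (-0.2903)(+0.6586) = -0.191.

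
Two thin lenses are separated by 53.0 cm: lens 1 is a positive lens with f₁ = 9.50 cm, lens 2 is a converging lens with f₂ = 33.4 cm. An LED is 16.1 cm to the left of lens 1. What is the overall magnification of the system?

Lens 1: 1/d_i1 = 1/(9.50) − 1/(16.1) = 0.04315, so d_i1 = 23.17 cm; m₁ = −d_i1/d_o1 = -1.439.
d_o2 = 53.0 − (23.17) = 29.83 cm.
Lens 2: 1/d_i2 = 1/(33.4) − 1/(29.83) = -0.003583, so d_i2 = -279.1 cm; m₂ = −d_i2/d_o2 = +9.356.
m = m₁·m₂ = (-1.439)(+9.356) = -13.5.

m = -13.5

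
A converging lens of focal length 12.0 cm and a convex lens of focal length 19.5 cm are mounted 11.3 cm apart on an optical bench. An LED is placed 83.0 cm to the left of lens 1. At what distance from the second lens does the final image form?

2.39 cm

Lens 1: 1/d_i1 = 1/f₁ − 1/d_o1 = 1/(12.0) − 1/(83.0) = 0.07129, so d_i1 = 14.03 cm.
The intermediate image is 14.03 cm to the right of lens 1, which lies 2.730 cm to the right of lens 2 — a virtual object — so d_o2 = −2.730 cm.
Lens 2: 1/d_i2 = 1/f₂ − 1/d_o2 = 1/(19.5) − 1/(-2.730) = 0.4176, so d_i2 = 2.39 cm.
The final image is real, 2.39 cm to the right of lens 2 (overall magnification ≈ -0.15).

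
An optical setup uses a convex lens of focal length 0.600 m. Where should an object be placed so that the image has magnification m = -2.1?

m = −d_i/d_o ⇒ d_i = −m·d_o.
1/f = 1/d_o + 1/d_i = 1/d_o − 1/(m·d_o) = (1 − 1/m)/d_o, so d_o = f(1 − 1/m) = (0.6000)(1 − 1/(-2.1)) = 0.886 m.

0.886 m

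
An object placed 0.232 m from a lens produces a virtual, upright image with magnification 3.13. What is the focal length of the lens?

m = −d_i/d_o ⇒ d_i = −m·d_o = −(+3.13)·(0.232) = -0.7262 m.
1/f = 1/d_o + 1/d_i = 1/(0.232) + 1/(-0.7262) = 2.933, so f = 0.341 m.
Since f is positive, the lens is converging.

f = 0.341 m (converging)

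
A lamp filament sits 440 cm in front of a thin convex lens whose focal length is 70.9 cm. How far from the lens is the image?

84.5 cm

Thin-lens equation: 1/v = 1/f − 1/u = 1/(70.90) − 1/(440) = 0.01410 − 0.002273 = 0.01183, so v = 84.5 cm.
The image is real, inverted and reduced, on the far side of the lens.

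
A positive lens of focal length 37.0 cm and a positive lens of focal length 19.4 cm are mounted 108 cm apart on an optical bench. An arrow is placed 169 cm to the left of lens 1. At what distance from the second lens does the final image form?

28.5 cm

Lens 1: 1/d_i1 = 1/f₁ − 1/d_o1 = 1/(37.0) − 1/(169) = 0.02111, so d_i1 = 47.37 cm.
The intermediate image is 47.37 cm to the right of lens 1, which is 108 − (47.37) = 60.63 cm to the left of lens 2, so d_o2 = +60.63 cm.
Lens 2: 1/d_i2 = 1/f₂ − 1/d_o2 = 1/(19.4) − 1/(60.63) = 0.03505, so d_i2 = 28.5 cm.
The final image is real, 28.5 cm to the right of lens 2 (overall magnification ≈ 0.13).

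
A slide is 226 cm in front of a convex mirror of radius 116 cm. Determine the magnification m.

m = +0.204

f = R/2 = 116/2 = 58.00 cm; for a convex mirror, f = -58.00 cm.
1/d_i = 1/f − 1/d_o = 1/(-58.00) − 1/(226) = -0.02167, so d_i = -46.15 cm.
m = −d_i/d_o = −(-46.15)/(226) = +0.204.
The image is virtual, upright and reduced, behind the mirror.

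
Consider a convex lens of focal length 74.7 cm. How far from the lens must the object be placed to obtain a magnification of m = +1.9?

m = −d_i/d_o ⇒ d_i = −m·d_o.
1/f = 1/d_o + 1/d_i = 1/d_o − 1/(m·d_o) = (1 − 1/m)/d_o, so d_o = f(1 − 1/m) = (74.70)(1 − 1/(+1.9)) = 35.4 cm.

35.4 cm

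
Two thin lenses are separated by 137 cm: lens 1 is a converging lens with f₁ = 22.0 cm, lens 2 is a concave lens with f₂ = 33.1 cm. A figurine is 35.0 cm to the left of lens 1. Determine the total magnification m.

Lens 1: 1/d_i1 = 1/(22.0) − 1/(35.0) = 0.01688, so d_i1 = 59.23 cm; m₁ = −d_i1/d_o1 = -1.692.
d_o2 = 137 − (59.23) = 77.77 cm.
f₂ = −33.1 cm (diverging).
Lens 2: 1/d_i2 = 1/(-33.1) − 1/(77.77) = -0.04307, so d_i2 = -23.22 cm; m₂ = −d_i2/d_o2 = +0.2985.
m = m₁·m₂ = (-1.692)(+0.2985) = -0.505.

m = -0.505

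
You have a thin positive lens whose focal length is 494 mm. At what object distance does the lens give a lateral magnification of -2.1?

729 mm

m = −d_i/d_o ⇒ d_i = −m·d_o.
1/f = 1/d_o + 1/d_i = 1/d_o − 1/(m·d_o) = (1 − 1/m)/d_o, so d_o = f(1 − 1/m) = (494.0)(1 − 1/(-2.1)) = 729 mm.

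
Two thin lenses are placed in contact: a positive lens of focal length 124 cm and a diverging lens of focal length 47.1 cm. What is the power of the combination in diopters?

P = -1.32 D

P₁ = 1/f₁ = 1/(1.24 m) = +0.8065 D; P₂ = 1/f₂ = 1/(-0.471 m) = -2.123 D.
For thin lenses in contact, P = P₁ + P₂ = (+0.8065) + (-2.123) = -1.32 D.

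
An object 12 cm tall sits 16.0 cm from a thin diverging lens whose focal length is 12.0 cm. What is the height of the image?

For a diverging lens, f = -12.0 cm.
1/d_i = 1/f − 1/d_o = 1/(-12.00) − 1/(16.0) = -0.1458, so d_i = -6.857 cm.
m = −d_i/d_o = +0.4286.
|h_i| = |m|·h_o = 0.4286 × 12 = 5.14 cm. The image is virtual, upright and reduced, on the same side as the object.

5.14 cm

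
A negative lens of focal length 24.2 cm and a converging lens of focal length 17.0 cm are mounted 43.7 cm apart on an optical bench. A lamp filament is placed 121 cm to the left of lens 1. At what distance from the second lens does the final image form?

23.2 cm

Lens 1 is diverging, so f₁ = −24.2 cm.
Lens 1: 1/d_i1 = 1/f₁ − 1/d_o1 = 1/(-24.2) − 1/(121) = -0.04959, so d_i1 = -20.17 cm.
The intermediate image is 20.17 cm to the left of lens 1 (virtual), which is 43.7 − (-20.17) = 63.87 cm to the left of lens 2, so d_o2 = +63.87 cm.
Lens 2: 1/d_i2 = 1/f₂ − 1/d_o2 = 1/(17.0) − 1/(63.87) = 0.04317, so d_i2 = 23.2 cm.
The final image is real, 23.2 cm to the right of lens 2 (overall magnification ≈ -0.060).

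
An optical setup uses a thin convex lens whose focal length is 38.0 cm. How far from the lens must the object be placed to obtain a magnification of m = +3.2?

m = −d_i/d_o ⇒ d_i = −m·d_o.
1/f = 1/d_o + 1/d_i = 1/d_o − 1/(m·d_o) = (1 − 1/m)/d_o, so d_o = f(1 − 1/m) = (38.00)(1 − 1/(+3.2)) = 26.1 cm.

26.1 cm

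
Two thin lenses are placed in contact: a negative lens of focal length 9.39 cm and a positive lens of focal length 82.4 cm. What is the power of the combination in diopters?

P = -9.44 D

P₁ = 1/f₁ = 1/(-0.0939 m) = -10.65 D; P₂ = 1/f₂ = 1/(0.824 m) = +1.214 D.
For thin lenses in contact, P = P₁ + P₂ = (-10.65) + (+1.214) = -9.44 D.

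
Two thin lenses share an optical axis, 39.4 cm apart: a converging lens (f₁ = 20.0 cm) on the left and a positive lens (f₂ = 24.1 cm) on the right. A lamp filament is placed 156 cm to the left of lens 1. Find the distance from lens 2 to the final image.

51.9 cm

Lens 1: 1/d_i1 = 1/f₁ − 1/d_o1 = 1/(20.0) − 1/(156) = 0.04359, so d_i1 = 22.94 cm.
The intermediate image is 22.94 cm to the right of lens 1, which is 39.4 − (22.94) = 16.46 cm to the left of lens 2, so d_o2 = +16.46 cm.
Lens 2: 1/d_i2 = 1/f₂ − 1/d_o2 = 1/(24.1) − 1/(16.46) = -0.01926, so d_i2 = -51.9 cm.
The final image is virtual, 51.9 cm to the left of lens 2 (overall magnification ≈ -0.46).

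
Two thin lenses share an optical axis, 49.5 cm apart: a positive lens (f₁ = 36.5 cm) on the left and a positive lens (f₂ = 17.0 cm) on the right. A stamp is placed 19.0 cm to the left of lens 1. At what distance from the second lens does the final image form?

21.0 cm

Lens 1: 1/d_i1 = 1/f₁ − 1/d_o1 = 1/(36.5) − 1/(19.0) = -0.02523, so d_i1 = -39.63 cm.
The intermediate image is 39.63 cm to the left of lens 1 (virtual), which is 49.5 − (-39.63) = 89.13 cm to the left of lens 2, so d_o2 = +89.13 cm.
Lens 2: 1/d_i2 = 1/f₂ − 1/d_o2 = 1/(17.0) − 1/(89.13) = 0.04760, so d_i2 = 21.0 cm.
The final image is real, 21.0 cm to the right of lens 2 (overall magnification ≈ -0.49).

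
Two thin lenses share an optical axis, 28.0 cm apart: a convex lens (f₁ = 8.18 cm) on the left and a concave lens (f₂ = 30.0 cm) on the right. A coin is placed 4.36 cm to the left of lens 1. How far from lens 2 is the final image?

16.6 cm

Lens 1: 1/d_i1 = 1/f₁ − 1/d_o1 = 1/(8.18) − 1/(4.36) = -0.1071, so d_i1 = -9.336 cm.
The intermediate image is 9.336 cm to the left of lens 1 (virtual), which is 28.0 − (-9.336) = 37.34 cm to the left of lens 2, so d_o2 = +37.34 cm.
Lens 2 is diverging, so f₂ = −30.0 cm.
Lens 2: 1/d_i2 = 1/f₂ − 1/d_o2 = 1/(-30.0) − 1/(37.34) = -0.06011, so d_i2 = -16.6 cm.
The final image is virtual, 16.6 cm to the left of lens 2 (overall magnification ≈ 0.95).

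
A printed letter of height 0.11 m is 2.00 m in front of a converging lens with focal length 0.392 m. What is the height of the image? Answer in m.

1/d_i = 1/f − 1/d_o = 1/(0.3920) − 1/(2.00) = 2.051, so d_i = 0.4876 m.
m = −d_i/d_o = -0.2438.
|h_i| = |m|·h_o = 0.2438 × 0.11 = 0.0268 m. The image is real, inverted and reduced, on the far side of the lens.

0.0268 m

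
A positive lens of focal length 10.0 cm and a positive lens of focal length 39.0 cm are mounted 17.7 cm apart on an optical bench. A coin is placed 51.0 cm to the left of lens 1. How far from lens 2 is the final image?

6.08 cm

Lens 1: 1/d_i1 = 1/f₁ − 1/d_o1 = 1/(10.0) − 1/(51.0) = 0.08039, so d_i1 = 12.44 cm.
The intermediate image is 12.44 cm to the right of lens 1, which is 17.7 − (12.44) = 5.260 cm to the left of lens 2, so d_o2 = +5.260 cm.
Lens 2: 1/d_i2 = 1/f₂ − 1/d_o2 = 1/(39.0) − 1/(5.260) = -0.1645, so d_i2 = -6.08 cm.
The final image is virtual, 6.08 cm to the left of lens 2 (overall magnification ≈ -0.28).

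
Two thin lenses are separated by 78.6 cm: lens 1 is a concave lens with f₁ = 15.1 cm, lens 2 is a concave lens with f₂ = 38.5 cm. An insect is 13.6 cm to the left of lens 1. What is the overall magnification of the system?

f₁ = −15.1 cm (diverging).
Lens 1: 1/d_i1 = 1/(-15.1) − 1/(13.6) = -0.1398, so d_i1 = -7.155 cm; m₁ = −d_i1/d_o1 = +0.5261.
d_o2 = 78.6 − (-7.155) = 85.75 cm.
f₂ = −38.5 cm (diverging).
Lens 2: 1/d_i2 = 1/(-38.5) − 1/(85.75) = -0.03764, so d_i2 = -26.57 cm; m₂ = −d_i2/d_o2 = +0.3099.
m = m₁·m₂ = (+0.5261)(+0.3099) = +0.163.

m = +0.163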